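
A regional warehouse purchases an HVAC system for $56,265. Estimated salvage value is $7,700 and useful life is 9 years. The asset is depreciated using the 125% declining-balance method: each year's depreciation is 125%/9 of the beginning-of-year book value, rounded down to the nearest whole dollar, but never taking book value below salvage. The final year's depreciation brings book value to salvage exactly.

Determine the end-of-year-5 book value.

$26,642

Depreciable base = $56,265 − $7,700 = $48,565.
Year 1: ⌊$56,265 × 125%/9⌋ = $7,814. Book value $48,451.
Year 2: ⌊$48,451 × 125%/9⌋ = $6,729. Book value $41,722.
Year 3: ⌊$41,722 × 125%/9⌋ = $5,794. Book value $35,928.
Year 4: ⌊$35,928 × 125%/9⌋ = $4,990. Book value $30,938.
Year 5: ⌊$30,938 × 125%/9⌋ = $4,296. Book value $26,642.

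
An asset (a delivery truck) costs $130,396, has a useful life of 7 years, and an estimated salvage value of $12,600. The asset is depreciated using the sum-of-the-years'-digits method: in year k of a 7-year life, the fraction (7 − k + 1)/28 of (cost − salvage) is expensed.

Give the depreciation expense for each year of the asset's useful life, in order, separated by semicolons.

$29,449; $25,242; $21,035; $16,828; $12,621; $8,414; $4,207

Depreciable base = $130,396 − $12,600 = $117,796.
Sum of the years' digits = 7+6+5+4+3+2+1 = 28.
Year 1: $117,796 × 7/28 = $29,449. Book value $100,947.
Year 2: $117,796 × 6/28 = $25,242. Book value $75,705.
Year 3: $117,796 × 5/28 = $21,035. Book value $54,670.
Year 4: $117,796 × 4/28 = $16,828. Book value $37,842.
Year 5: $117,796 × 3/28 = $12,621. Book value $25,221.
Year 6: $117,796 × 2/28 = $8,414. Book value $16,807.
Year 7: $117,796 × 1/28 = $4,207. Book value $12,600.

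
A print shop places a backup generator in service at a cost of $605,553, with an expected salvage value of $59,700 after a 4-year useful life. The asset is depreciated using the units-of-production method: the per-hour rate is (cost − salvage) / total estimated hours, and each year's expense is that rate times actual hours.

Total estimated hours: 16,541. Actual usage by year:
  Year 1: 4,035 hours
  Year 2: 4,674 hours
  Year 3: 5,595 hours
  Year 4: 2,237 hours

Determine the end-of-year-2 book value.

Depreciable base = $605,553 − $59,700 = $545,853.
Rate = $545,853 / 16,541 hours = $33 per hour.
Year 1: 4,035 × $33 = $133,155. Book value $472,398.
Year 2: 4,674 × $33 = $154,242. Book value $318,156.

$318,156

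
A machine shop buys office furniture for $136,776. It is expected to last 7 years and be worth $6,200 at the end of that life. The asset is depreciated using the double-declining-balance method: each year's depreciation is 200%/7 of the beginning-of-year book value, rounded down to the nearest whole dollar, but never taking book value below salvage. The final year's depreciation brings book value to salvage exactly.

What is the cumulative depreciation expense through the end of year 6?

Depreciable base = $136,776 − $6,200 = $130,576.
Year 1: ⌊$136,776 × 200%/7⌋ = $39,078. Book value $97,698.
Year 2: ⌊$97,698 × 200%/7⌋ = $27,913. Book value $69,785.
Year 3: ⌊$69,785 × 200%/7⌋ = $19,938. Book value $49,847.
Year 4: ⌊$49,847 × 200%/7⌋ = $14,242. Book value $35,605.
Year 5: ⌊$35,605 × 200%/7⌋ = $10,172. Book value $25,433.
Year 6: ⌊$25,433 × 200%/7⌋ = $7,266. Book value $18,167.
Accumulated through year 6 = $136,776 − $18,167 = $118,609.

$118,609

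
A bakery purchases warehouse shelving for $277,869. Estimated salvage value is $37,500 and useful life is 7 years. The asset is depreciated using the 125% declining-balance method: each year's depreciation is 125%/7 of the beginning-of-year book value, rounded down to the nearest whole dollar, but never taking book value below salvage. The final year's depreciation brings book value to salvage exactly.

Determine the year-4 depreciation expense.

$27,502

Depreciable base = $277,869 − $37,500 = $240,369.
Year 1: ⌊$277,869 × 125%/7⌋ = $49,619. Book value $228,250.
Year 2: ⌊$228,250 × 125%/7⌋ = $40,758. Book value $187,492.
Year 3: ⌊$187,492 × 125%/7⌋ = $33,480. Book value $154,012.
Year 4: ⌊$154,012 × 125%/7⌋ = $27,502. Book value $126,510.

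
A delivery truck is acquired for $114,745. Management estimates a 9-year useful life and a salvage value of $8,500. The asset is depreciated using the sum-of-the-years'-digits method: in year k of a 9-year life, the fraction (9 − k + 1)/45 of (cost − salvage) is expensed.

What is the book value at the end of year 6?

Depreciable base = $114,745 − $8,500 = $106,245.
Sum of the years' digits = 9+8+7+6+5+4+3+2+1 = 45.
Year 1: $106,245 × 9/45 = $21,249. Book value $93,496.
Year 2: $106,245 × 8/45 = $18,888. Book value $74,608.
Year 3: $106,245 × 7/45 = $16,527. Book value $58,081.
Year 4: $106,245 × 6/45 = $14,166. Book value $43,915.
Year 5: $106,245 × 5/45 = $11,805. Book value $32,110.
Year 6: $106,245 × 4/45 = $9,444. Book value $22,666.

$22,666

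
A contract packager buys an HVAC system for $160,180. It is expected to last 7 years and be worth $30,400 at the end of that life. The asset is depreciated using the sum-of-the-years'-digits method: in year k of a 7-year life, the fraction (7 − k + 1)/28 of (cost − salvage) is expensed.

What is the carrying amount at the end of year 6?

$35,035

Depreciable base = $160,180 − $30,400 = $129,780.
Sum of the years' digits = 7+6+5+4+3+2+1 = 28.
Year 1: $129,780 × 7/28 = $32,445. Book value $127,735.
Year 2: $129,780 × 6/28 = $27,810. Book value $99,925.
Year 3: $129,780 × 5/28 = $23,175. Book value $76,750.
Year 4: $129,780 × 4/28 = $18,540. Book value $58,210.
Year 5: $129,780 × 3/28 = $13,905. Book value $44,305.
Year 6: $129,780 × 2/28 = $9,270. Book value $35,035.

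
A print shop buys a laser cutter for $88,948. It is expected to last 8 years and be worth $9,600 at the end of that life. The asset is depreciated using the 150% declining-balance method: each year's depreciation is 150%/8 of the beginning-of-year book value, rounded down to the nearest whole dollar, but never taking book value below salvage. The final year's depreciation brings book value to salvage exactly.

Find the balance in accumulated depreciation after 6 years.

$63,355

Depreciable base = $88,948 − $9,600 = $79,348.
Year 1: ⌊$88,948 × 150%/8⌋ = $16,677. Book value $72,271.
Year 2: ⌊$72,271 × 150%/8⌋ = $13,550. Book value $58,721.
Year 3: ⌊$58,721 × 150%/8⌋ = $11,010. Book value $47,711.
Year 4: ⌊$47,711 × 150%/8⌋ = $8,945. Book value $38,766.
Year 5: ⌊$38,766 × 150%/8⌋ = $7,268. Book value $31,498.
Year 6: ⌊$31,498 × 150%/8⌋ = $5,905. Book value $25,593.
Accumulated through year 6 = $88,948 − $25,593 = $63,355.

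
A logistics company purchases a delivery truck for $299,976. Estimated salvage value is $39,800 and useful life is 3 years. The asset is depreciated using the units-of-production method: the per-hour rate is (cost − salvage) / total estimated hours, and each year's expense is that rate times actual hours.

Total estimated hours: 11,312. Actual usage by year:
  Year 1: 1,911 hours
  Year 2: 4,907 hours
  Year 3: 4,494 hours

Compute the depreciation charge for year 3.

$103,362

Depreciable base = $299,976 − $39,800 = $260,176.
Rate = $260,176 / 11,312 hours = $23 per hour.
Year 1: 1,911 × $23 = $43,953. Book value $256,023.
Year 2: 4,907 × $23 = $112,861. Book value $143,162.
Year 3: 4,494 × $23 = $103,362. Book value $39,800.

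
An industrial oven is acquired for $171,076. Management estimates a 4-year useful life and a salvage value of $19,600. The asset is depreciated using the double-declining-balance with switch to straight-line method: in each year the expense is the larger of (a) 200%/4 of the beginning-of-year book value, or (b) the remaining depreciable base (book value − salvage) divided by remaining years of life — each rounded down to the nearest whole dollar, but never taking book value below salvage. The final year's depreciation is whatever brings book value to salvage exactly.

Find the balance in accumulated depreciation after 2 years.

Depreciable base = $171,076 − $19,600 = $151,476.
Year 1: DB = ⌊$171,076 × 200%/4⌋ = $85,538; SL = ⌊$151,476/4⌋ = $37,869 → take DB $85,538. Book value $85,538.
Year 2: DB = ⌊$85,538 × 200%/4⌋ = $42,769; SL = ⌊$65,938/3⌋ = $21,979 → take DB $42,769. Book value $42,769.
Accumulated through year 2 = $171,076 − $42,769 = $128,307.

$128,307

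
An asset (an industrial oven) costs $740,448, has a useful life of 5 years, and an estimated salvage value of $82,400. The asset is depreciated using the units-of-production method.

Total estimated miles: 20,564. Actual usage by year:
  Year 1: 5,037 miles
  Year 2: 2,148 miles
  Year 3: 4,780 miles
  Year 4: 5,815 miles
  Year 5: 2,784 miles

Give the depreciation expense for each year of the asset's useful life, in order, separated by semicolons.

$161,184; $68,736; $152,960; $186,080; $89,088

Depreciable base = $740,448 − $82,400 = $658,048.
Rate = $658,048 / 20,564 miles = $32 per mile.
Year 1: 5,037 × $32 = $161,184. Book value $579,264.
Year 2: 2,148 × $32 = $68,736. Book value $510,528.
Year 3: 4,780 × $32 = $152,960. Book value $357,568.
Year 4: 5,815 × $32 = $186,080. Book value $171,488.
Year 5: 2,784 × $32 = $89,088. Book value $82,400.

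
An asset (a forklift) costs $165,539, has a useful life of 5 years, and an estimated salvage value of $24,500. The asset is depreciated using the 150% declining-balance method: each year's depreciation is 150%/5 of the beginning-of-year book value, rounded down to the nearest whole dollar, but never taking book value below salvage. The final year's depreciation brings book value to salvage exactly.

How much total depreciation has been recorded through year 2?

Depreciable base = $165,539 − $24,500 = $141,039.
Year 1: ⌊$165,539 × 150%/5⌋ = $49,661. Book value $115,878.
Year 2: ⌊$115,878 × 150%/5⌋ = $34,763. Book value $81,115.
Accumulated through year 2 = $165,539 − $81,115 = $84,424.

$84,424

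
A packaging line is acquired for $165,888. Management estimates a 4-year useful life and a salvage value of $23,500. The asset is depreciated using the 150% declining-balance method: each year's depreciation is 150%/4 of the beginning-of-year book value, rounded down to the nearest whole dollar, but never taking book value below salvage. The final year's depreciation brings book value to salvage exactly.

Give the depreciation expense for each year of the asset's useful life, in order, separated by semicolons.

$62,208; $38,880; $24,300; $17,000

Depreciable base = $165,888 − $23,500 = $142,388.
Year 1: ⌊$165,888 × 150%/4⌋ = $62,208. Book value $103,680.
Year 2: ⌊$103,680 × 150%/4⌋ = $38,880. Book value $64,800.
Year 3: ⌊$64,800 × 150%/4⌋ = $24,300. Book value $40,500.
Year 4 (final): $40,500 − $23,500 = $17,000. Book value $23,500.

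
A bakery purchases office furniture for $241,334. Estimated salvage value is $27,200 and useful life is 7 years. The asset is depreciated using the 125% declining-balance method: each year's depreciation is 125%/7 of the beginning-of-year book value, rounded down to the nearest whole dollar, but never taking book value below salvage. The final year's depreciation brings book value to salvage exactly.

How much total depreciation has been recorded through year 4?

$131,458

Depreciable base = $241,334 − $27,200 = $214,134.
Year 1: ⌊$241,334 × 125%/7⌋ = $43,095. Book value $198,239.
Year 2: ⌊$198,239 × 125%/7⌋ = $35,399. Book value $162,840.
Year 3: ⌊$162,840 × 125%/7⌋ = $29,078. Book value $133,762.
Year 4: ⌊$133,762 × 125%/7⌋ = $23,886. Book value $109,876.
Accumulated through year 4 = $241,334 − $109,876 = $131,458.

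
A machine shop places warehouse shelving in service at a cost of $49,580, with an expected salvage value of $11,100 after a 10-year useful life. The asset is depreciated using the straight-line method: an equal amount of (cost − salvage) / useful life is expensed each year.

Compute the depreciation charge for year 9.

Depreciable base = $49,580 − $11,100 = $38,480.
Annual expense = $38,480 / 10 = $3,848.

$3,848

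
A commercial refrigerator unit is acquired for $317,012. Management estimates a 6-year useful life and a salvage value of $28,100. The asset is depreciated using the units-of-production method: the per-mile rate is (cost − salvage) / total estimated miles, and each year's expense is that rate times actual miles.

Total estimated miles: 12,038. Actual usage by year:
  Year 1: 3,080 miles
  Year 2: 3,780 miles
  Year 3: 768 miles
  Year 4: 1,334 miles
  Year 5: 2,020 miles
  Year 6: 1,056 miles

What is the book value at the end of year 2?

$152,372

Depreciable base = $317,012 − $28,100 = $288,912.
Rate = $288,912 / 12,038 miles = $24 per mile.
Year 1: 3,080 × $24 = $73,920. Book value $243,092.
Year 2: 3,780 × $24 = $90,720. Book value $152,372.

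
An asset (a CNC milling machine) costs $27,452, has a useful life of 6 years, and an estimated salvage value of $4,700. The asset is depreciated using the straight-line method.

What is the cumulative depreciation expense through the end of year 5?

$18,960

Depreciable base = $27,452 − $4,700 = $22,752.
Annual expense = $22,752 / 6 = $3,792.
End of year 1: book value $23,660.
End of year 2: book value $19,868.
End of year 3: book value $16,076.
End of year 4: book value $12,284.
End of year 5: book value $8,492.
Accumulated through year 5 = $27,452 − $8,492 = $18,960.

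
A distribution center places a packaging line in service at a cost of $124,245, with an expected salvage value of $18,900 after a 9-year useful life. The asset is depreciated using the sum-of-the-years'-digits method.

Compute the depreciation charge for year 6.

$9,364

Depreciable base = $124,245 − $18,900 = $105,345.
Sum of the years' digits = 9+8+7+6+5+4+3+2+1 = 45.
Year 1: $105,345 × 9/45 = $21,069. Book value $103,176.
Year 2: $105,345 × 8/45 = $18,728. Book value $84,448.
Year 3: $105,345 × 7/45 = $16,387. Book value $68,061.
Year 4: $105,345 × 6/45 = $14,046. Book value $54,015.
Year 5: $105,345 × 5/45 = $11,705. Book value $42,310.
Year 6: $105,345 × 4/45 = $9,364. Book value $32,946.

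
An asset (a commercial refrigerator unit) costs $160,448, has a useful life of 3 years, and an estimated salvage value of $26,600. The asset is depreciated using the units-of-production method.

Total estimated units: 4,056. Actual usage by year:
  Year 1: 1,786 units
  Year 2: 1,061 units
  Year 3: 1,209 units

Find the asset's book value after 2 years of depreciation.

Depreciable base = $160,448 − $26,600 = $133,848.
Rate = $133,848 / 4,056 units = $33 per unit.
Year 1: 1,786 × $33 = $58,938. Book value $101,510.
Year 2: 1,061 × $33 = $35,013. Book value $66,497.

$66,497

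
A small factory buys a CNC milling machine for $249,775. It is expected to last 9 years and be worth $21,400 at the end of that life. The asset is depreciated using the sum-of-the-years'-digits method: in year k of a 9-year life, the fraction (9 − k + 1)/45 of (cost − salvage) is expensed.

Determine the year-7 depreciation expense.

Depreciable base = $249,775 − $21,400 = $228,375.
Sum of the years' digits = 9+8+7+6+5+4+3+2+1 = 45.
Year 1: $228,375 × 9/45 = $45,675. Book value $204,100.
Year 2: $228,375 × 8/45 = $40,600. Book value $163,500.
Year 3: $228,375 × 7/45 = $35,525. Book value $127,975.
Year 4: $228,375 × 6/45 = $30,450. Book value $97,525.
Year 5: $228,375 × 5/45 = $25,375. Book value $72,150.
Year 6: $228,375 × 4/45 = $20,300. Book value $51,850.
Year 7: $228,375 × 3/45 = $15,225. Book value $36,625.

$15,225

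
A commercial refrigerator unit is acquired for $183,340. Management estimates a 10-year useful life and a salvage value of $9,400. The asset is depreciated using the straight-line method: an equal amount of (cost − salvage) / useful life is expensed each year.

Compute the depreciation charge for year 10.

Depreciable base = $183,340 − $9,400 = $173,940.
Annual expense = $173,940 / 10 = $17,394.

$17,394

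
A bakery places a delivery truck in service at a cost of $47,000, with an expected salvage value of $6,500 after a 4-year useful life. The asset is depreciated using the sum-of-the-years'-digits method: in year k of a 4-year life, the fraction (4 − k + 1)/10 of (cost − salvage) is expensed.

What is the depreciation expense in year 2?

Depreciable base = $47,000 − $6,500 = $40,500.
Sum of the years' digits = 4+3+2+1 = 10.
Year 1: $40,500 × 4/10 = $16,200. Book value $30,800.
Year 2: $40,500 × 3/10 = $12,150. Book value $18,650.

$12,150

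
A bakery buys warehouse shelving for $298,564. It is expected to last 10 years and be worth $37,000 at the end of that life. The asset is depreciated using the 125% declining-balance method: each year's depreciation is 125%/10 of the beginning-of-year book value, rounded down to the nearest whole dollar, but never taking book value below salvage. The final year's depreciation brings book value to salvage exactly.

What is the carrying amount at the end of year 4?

$175,014

Depreciable base = $298,564 − $37,000 = $261,564.
Year 1: ⌊$298,564 × 125%/10⌋ = $37,320. Book value $261,244.
Year 2: ⌊$261,244 × 125%/10⌋ = $32,655. Book value $228,589.
Year 3: ⌊$228,589 × 125%/10⌋ = $28,573. Book value $200,016.
Year 4: ⌊$200,016 × 125%/10⌋ = $25,002. Book value $175,014.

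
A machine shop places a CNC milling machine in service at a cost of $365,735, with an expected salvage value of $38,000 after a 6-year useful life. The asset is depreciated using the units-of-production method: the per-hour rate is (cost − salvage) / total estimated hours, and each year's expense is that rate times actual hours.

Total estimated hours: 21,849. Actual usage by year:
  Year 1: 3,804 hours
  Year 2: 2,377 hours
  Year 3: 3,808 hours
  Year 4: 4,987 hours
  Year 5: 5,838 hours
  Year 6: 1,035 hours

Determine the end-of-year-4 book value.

$141,095

Depreciable base = $365,735 − $38,000 = $327,735.
Rate = $327,735 / 21,849 hours = $15 per hour.
Year 1: 3,804 × $15 = $57,060. Book value $308,675.
Year 2: 2,377 × $15 = $35,655. Book value $273,020.
Year 3: 3,808 × $15 = $57,120. Book value $215,900.
Year 4: 4,987 × $15 = $74,805. Book value $141,095.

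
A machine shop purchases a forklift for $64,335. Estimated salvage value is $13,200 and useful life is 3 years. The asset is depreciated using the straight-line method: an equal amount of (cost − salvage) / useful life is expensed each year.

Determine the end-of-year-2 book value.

$30,245

Depreciable base = $64,335 − $13,200 = $51,135.
Annual expense = $51,135 / 3 = $17,045.
End of year 1: book value $47,290.
End of year 2: book value $30,245.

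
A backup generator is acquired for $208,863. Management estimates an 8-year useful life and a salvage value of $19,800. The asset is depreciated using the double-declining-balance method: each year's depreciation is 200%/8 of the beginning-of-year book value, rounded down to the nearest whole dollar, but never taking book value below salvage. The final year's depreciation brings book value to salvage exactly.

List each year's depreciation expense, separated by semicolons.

Depreciable base = $208,863 − $19,800 = $189,063.
Year 1: ⌊$208,863 × 200%/8⌋ = $52,215. Book value $156,648.
Year 2: ⌊$156,648 × 200%/8⌋ = $39,162. Book value $117,486.
Year 3: ⌊$117,486 × 200%/8⌋ = $29,371. Book value $88,115.
Year 4: ⌊$88,115 × 200%/8⌋ = $22,028. Book value $66,087.
Year 5: ⌊$66,087 × 200%/8⌋ = $16,521. Book value $49,566.
Year 6: ⌊$49,566 × 200%/8⌋ = $12,391. Book value $37,175.
Year 7: ⌊$37,175 × 200%/8⌋ = $9,293. Book value $27,882.
Year 8 (final): $27,882 − $19,800 = $8,082. Book value $19,800.

$52,215; $39,162; $29,371; $22,028; $16,521; $12,391; $9,293; $8,082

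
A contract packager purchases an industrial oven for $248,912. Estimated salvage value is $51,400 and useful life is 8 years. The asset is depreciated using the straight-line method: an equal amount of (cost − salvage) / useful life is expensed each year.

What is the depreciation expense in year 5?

Depreciable base = $248,912 − $51,400 = $197,512.
Annual expense = $197,512 / 8 = $24,689.

$24,689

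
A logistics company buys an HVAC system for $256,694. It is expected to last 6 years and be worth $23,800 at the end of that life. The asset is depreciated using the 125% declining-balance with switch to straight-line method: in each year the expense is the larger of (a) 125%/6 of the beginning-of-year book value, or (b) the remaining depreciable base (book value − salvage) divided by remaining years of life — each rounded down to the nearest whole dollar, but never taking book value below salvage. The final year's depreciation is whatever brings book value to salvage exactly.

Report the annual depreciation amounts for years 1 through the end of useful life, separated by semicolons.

$53,477; $42,336; $34,270; $34,270; $34,270; $34,271

Depreciable base = $256,694 − $23,800 = $232,894.
Year 1: DB = ⌊$256,694 × 125%/6⌋ = $53,477; SL = ⌊$232,894/6⌋ = $38,815 → take DB $53,477. Book value $203,217.
Year 2: DB = ⌊$203,217 × 125%/6⌋ = $42,336; SL = ⌊$179,417/5⌋ = $35,883 → take DB $42,336. Book value $160,881.
Year 3: DB = ⌊$160,881 × 125%/6⌋ = $33,516; SL = ⌊$137,081/4⌋ = $34,270 → take SL $34,270. Book value $126,611.
Year 4: DB = ⌊$126,611 × 125%/6⌋ = $26,377; SL = ⌊$102,811/3⌋ = $34,270 → take SL $34,270. Book value $92,341.
Year 5: DB = ⌊$92,341 × 125%/6⌋ = $19,237; SL = ⌊$68,541/2⌋ = $34,270 → take SL $34,270. Book value $58,071.
Year 6 (final): $58,071 − $23,800 = $34,271. Book value $23,800.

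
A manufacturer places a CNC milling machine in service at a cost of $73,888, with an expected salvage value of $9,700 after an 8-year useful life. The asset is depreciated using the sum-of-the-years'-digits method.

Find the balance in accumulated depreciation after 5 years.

Depreciable base = $73,888 − $9,700 = $64,188.
Sum of the years' digits = 8+7+6+5+4+3+2+1 = 36.
Year 1: $64,188 × 8/36 = $14,264. Book value $59,624.
Year 2: $64,188 × 7/36 = $12,481. Book value $47,143.
Year 3: $64,188 × 6/36 = $10,698. Book value $36,445.
Year 4: $64,188 × 5/36 = $8,915. Book value $27,530.
Year 5: $64,188 × 4/36 = $7,132. Book value $20,398.
Accumulated through year 5 = $73,888 − $20,398 = $53,490.

$53,490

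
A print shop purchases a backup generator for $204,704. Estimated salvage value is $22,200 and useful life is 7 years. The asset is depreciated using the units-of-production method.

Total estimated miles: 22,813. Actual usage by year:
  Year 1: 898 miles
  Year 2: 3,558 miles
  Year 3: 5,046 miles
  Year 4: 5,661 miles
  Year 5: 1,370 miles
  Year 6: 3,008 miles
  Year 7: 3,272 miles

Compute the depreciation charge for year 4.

Depreciable base = $204,704 − $22,200 = $182,504.
Rate = $182,504 / 22,813 miles = $8 per mile.
Year 1: 898 × $8 = $7,184. Book value $197,520.
Year 2: 3,558 × $8 = $28,464. Book value $169,056.
Year 3: 5,046 × $8 = $40,368. Book value $128,688.
Year 4: 5,661 × $8 = $45,288. Book value $83,400.

$45,288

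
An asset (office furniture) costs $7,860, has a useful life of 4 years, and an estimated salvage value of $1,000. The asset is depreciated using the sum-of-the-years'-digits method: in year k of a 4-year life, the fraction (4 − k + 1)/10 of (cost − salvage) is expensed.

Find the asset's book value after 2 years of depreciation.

Depreciable base = $7,860 − $1,000 = $6,860.
Sum of the years' digits = 4+3+2+1 = 10.
Year 1: $6,860 × 4/10 = $2,744. Book value $5,116.
Year 2: $6,860 × 3/10 = $2,058. Book value $3,058.

$3,058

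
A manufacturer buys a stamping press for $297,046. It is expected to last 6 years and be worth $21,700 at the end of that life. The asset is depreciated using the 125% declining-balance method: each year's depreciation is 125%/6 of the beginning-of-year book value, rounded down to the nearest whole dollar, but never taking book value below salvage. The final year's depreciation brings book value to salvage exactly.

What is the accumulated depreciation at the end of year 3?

Depreciable base = $297,046 − $21,700 = $275,346.
Year 1: ⌊$297,046 × 125%/6⌋ = $61,884. Book value $235,162.
Year 2: ⌊$235,162 × 125%/6⌋ = $48,992. Book value $186,170.
Year 3: ⌊$186,170 × 125%/6⌋ = $38,785. Book value $147,385.
Accumulated through year 3 = $297,046 − $147,385 = $149,661.

$149,661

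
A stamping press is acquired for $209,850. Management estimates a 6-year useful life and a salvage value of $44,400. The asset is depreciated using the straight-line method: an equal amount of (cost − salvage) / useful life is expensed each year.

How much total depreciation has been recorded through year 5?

$137,875

Depreciable base = $209,850 − $44,400 = $165,450.
Annual expense = $165,450 / 6 = $27,575.
End of year 1: book value $182,275.
End of year 2: book value $154,700.
End of year 3: book value $127,125.
End of year 4: book value $99,550.
End of year 5: book value $71,975.
Accumulated through year 5 = $209,850 − $71,975 = $137,875.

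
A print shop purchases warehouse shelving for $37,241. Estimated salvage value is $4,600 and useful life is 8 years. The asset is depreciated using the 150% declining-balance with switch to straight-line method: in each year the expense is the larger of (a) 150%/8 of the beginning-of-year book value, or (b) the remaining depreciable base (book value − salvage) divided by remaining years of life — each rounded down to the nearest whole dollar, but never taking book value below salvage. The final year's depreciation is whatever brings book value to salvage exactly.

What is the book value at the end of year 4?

Depreciable base = $37,241 − $4,600 = $32,641.
Year 1: DB = ⌊$37,241 × 150%/8⌋ = $6,982; SL = ⌊$32,641/8⌋ = $4,080 → take DB $6,982. Book value $30,259.
Year 2: DB = ⌊$30,259 × 150%/8⌋ = $5,673; SL = ⌊$25,659/7⌋ = $3,665 → take DB $5,673. Book value $24,586.
Year 3: DB = ⌊$24,586 × 150%/8⌋ = $4,609; SL = ⌊$19,986/6⌋ = $3,331 → take DB $4,609. Book value $19,977.
Year 4: DB = ⌊$19,977 × 150%/8⌋ = $3,745; SL = ⌊$15,377/5⌋ = $3,075 → take DB $3,745. Book value $16,232.

$16,232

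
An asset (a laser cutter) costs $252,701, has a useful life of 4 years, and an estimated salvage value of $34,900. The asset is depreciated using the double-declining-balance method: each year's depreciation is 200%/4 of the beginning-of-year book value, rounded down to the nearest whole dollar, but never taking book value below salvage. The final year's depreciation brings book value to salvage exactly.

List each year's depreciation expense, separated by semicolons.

Depreciable base = $252,701 − $34,900 = $217,801.
Year 1: ⌊$252,701 × 200%/4⌋ = $126,350. Book value $126,351.
Year 2: ⌊$126,351 × 200%/4⌋ = $63,175. Book value $63,176.
Year 3: ⌊$63,176 × 200%/4⌋ = $31,588, capped at $28,276. Book value $34,900.
Year 4 (final): $34,900 − $34,900 = $0. Book value $34,900.

$126,350; $63,175; $28,276; $0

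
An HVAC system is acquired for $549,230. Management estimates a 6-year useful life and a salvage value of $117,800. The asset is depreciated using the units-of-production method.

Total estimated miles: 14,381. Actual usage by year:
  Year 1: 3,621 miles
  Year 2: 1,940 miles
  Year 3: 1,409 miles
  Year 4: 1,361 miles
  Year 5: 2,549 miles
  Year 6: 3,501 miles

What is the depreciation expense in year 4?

Depreciable base = $549,230 − $117,800 = $431,430.
Rate = $431,430 / 14,381 miles = $30 per mile.
Year 1: 3,621 × $30 = $108,630. Book value $440,600.
Year 2: 1,940 × $30 = $58,200. Book value $382,400.
Year 3: 1,409 × $30 = $42,270. Book value $340,130.
Year 4: 1,361 × $30 = $40,830. Book value $299,300.

$40,830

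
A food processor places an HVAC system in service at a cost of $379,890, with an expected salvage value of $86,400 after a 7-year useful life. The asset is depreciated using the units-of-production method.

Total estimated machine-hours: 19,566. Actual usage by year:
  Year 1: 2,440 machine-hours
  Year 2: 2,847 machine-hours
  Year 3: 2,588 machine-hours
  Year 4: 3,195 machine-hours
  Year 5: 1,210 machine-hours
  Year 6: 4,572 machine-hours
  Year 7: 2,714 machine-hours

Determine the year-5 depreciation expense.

Depreciable base = $379,890 − $86,400 = $293,490.
Rate = $293,490 / 19,566 machine-hours = $15 per machine-hour.
Year 1: 2,440 × $15 = $36,600. Book value $343,290.
Year 2: 2,847 × $15 = $42,705. Book value $300,585.
Year 3: 2,588 × $15 = $38,820. Book value $261,765.
Year 4: 3,195 × $15 = $47,925. Book value $213,840.
Year 5: 1,210 × $15 = $18,150. Book value $195,690.

$18,150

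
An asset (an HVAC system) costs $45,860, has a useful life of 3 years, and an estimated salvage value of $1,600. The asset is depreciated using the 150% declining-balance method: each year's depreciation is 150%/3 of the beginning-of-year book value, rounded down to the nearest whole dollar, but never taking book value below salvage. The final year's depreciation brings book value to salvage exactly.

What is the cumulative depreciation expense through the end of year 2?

Depreciable base = $45,860 − $1,600 = $44,260.
Year 1: ⌊$45,860 × 150%/3⌋ = $22,930. Book value $22,930.
Year 2: ⌊$22,930 × 150%/3⌋ = $11,465. Book value $11,465.
Accumulated through year 2 = $45,860 − $11,465 = $34,395.

$34,395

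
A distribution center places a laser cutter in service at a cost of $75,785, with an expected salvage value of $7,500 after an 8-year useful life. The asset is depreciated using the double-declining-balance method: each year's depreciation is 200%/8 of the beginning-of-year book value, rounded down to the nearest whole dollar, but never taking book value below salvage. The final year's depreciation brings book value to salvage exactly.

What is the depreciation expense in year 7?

Depreciable base = $75,785 − $7,500 = $68,285.
Year 1: ⌊$75,785 × 200%/8⌋ = $18,946. Book value $56,839.
Year 2: ⌊$56,839 × 200%/8⌋ = $14,209. Book value $42,630.
Year 3: ⌊$42,630 × 200%/8⌋ = $10,657. Book value $31,973.
Year 4: ⌊$31,973 × 200%/8⌋ = $7,993. Book value $23,980.
Year 5: ⌊$23,980 × 200%/8⌋ = $5,995. Book value $17,985.
Year 6: ⌊$17,985 × 200%/8⌋ = $4,496. Book value $13,489.
Year 7: ⌊$13,489 × 200%/8⌋ = $3,372. Book value $10,117.

$3,372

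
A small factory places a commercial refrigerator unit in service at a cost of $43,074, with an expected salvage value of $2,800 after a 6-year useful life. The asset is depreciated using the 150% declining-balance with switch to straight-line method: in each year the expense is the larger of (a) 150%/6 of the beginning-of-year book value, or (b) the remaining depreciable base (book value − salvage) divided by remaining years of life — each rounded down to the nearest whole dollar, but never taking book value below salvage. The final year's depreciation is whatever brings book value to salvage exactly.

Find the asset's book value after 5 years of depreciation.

$7,925

Depreciable base = $43,074 − $2,800 = $40,274.
Year 1: DB = ⌊$43,074 × 150%/6⌋ = $10,768; SL = ⌊$40,274/6⌋ = $6,712 → take DB $10,768. Book value $32,306.
Year 2: DB = ⌊$32,306 × 150%/6⌋ = $8,076; SL = ⌊$29,506/5⌋ = $5,901 → take DB $8,076. Book value $24,230.
Year 3: DB = ⌊$24,230 × 150%/6⌋ = $6,057; SL = ⌊$21,430/4⌋ = $5,357 → take DB $6,057. Book value $18,173.
Year 4: DB = ⌊$18,173 × 150%/6⌋ = $4,543; SL = ⌊$15,373/3⌋ = $5,124 → take SL $5,124. Book value $13,049.
Year 5: DB = ⌊$13,049 × 150%/6⌋ = $3,262; SL = ⌊$10,249/2⌋ = $5,124 → take SL $5,124. Book value $7,925.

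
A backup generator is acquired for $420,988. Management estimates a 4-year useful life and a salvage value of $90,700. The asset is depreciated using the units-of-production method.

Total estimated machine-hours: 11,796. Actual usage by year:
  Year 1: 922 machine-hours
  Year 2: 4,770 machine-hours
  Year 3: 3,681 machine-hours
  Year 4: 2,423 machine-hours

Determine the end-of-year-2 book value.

$261,612

Depreciable base = $420,988 − $90,700 = $330,288.
Rate = $330,288 / 11,796 machine-hours = $28 per machine-hour.
Year 1: 922 × $28 = $25,816. Book value $395,172.
Year 2: 4,770 × $28 = $133,560. Book value $261,612.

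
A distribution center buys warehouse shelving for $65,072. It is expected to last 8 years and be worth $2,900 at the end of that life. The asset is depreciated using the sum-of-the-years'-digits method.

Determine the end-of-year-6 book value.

Depreciable base = $65,072 − $2,900 = $62,172.
Sum of the years' digits = 8+7+6+5+4+3+2+1 = 36.
Year 1: $62,172 × 8/36 = $13,816. Book value $51,256.
Year 2: $62,172 × 7/36 = $12,089. Book value $39,167.
Year 3: $62,172 × 6/36 = $10,362. Book value $28,805.
Year 4: $62,172 × 5/36 = $8,635. Book value $20,170.
Year 5: $62,172 × 4/36 = $6,908. Book value $13,262.
Year 6: $62,172 × 3/36 = $5,181. Book value $8,081.

$8,081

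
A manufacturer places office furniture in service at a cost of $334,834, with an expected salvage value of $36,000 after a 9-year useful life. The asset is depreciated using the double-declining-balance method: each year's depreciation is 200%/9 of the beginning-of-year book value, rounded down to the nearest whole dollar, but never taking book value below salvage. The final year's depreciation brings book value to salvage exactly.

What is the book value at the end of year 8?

Depreciable base = $334,834 − $36,000 = $298,834.
Year 1: ⌊$334,834 × 200%/9⌋ = $74,407. Book value $260,427.
Year 2: ⌊$260,427 × 200%/9⌋ = $57,872. Book value $202,555.
Year 3: ⌊$202,555 × 200%/9⌋ = $45,012. Book value $157,543.
Year 4: ⌊$157,543 × 200%/9⌋ = $35,009. Book value $122,534.
Year 5: ⌊$122,534 × 200%/9⌋ = $27,229. Book value $95,305.
Year 6: ⌊$95,305 × 200%/9⌋ = $21,178. Book value $74,127.
Year 7: ⌊$74,127 × 200%/9⌋ = $16,472. Book value $57,655.
Year 8: ⌊$57,655 × 200%/9⌋ = $12,812. Book value $44,843.

$44,843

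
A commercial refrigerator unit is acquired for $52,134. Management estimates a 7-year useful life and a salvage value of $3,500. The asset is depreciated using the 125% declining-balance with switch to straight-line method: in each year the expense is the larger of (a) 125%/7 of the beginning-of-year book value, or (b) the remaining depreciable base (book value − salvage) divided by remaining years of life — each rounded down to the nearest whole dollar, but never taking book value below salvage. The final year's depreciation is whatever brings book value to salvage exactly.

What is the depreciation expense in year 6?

$6,336

Depreciable base = $52,134 − $3,500 = $48,634.
Year 1: DB = ⌊$52,134 × 125%/7⌋ = $9,309; SL = ⌊$48,634/7⌋ = $6,947 → take DB $9,309. Book value $42,825.
Year 2: DB = ⌊$42,825 × 125%/7⌋ = $7,647; SL = ⌊$39,325/6⌋ = $6,554 → take DB $7,647. Book value $35,178.
Year 3: DB = ⌊$35,178 × 125%/7⌋ = $6,281; SL = ⌊$31,678/5⌋ = $6,335 → take SL $6,335. Book value $28,843.
Year 4: DB = ⌊$28,843 × 125%/7⌋ = $5,150; SL = ⌊$25,343/4⌋ = $6,335 → take SL $6,335. Book value $22,508.
Year 5: DB = ⌊$22,508 × 125%/7⌋ = $4,019; SL = ⌊$19,008/3⌋ = $6,336 → take SL $6,336. Book value $16,172.
Year 6: DB = ⌊$16,172 × 125%/7⌋ = $2,887; SL = ⌊$12,672/2⌋ = $6,336 → take SL $6,336. Book value $9,836.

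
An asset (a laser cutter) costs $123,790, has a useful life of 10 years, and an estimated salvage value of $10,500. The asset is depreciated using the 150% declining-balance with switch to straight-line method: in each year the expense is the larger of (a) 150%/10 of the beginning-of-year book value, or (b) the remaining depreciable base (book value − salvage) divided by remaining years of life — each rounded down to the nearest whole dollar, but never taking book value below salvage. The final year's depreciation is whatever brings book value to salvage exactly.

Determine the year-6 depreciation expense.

Depreciable base = $123,790 − $10,500 = $113,290.
Year 1: DB = ⌊$123,790 × 150%/10⌋ = $18,568; SL = ⌊$113,290/10⌋ = $11,329 → take DB $18,568. Book value $105,222.
Year 2: DB = ⌊$105,222 × 150%/10⌋ = $15,783; SL = ⌊$94,722/9⌋ = $10,524 → take DB $15,783. Book value $89,439.
Year 3: DB = ⌊$89,439 × 150%/10⌋ = $13,415; SL = ⌊$78,939/8⌋ = $9,867 → take DB $13,415. Book value $76,024.
Year 4: DB = ⌊$76,024 × 150%/10⌋ = $11,403; SL = ⌊$65,524/7⌋ = $9,360 → take DB $11,403. Book value $64,621.
Year 5: DB = ⌊$64,621 × 150%/10⌋ = $9,693; SL = ⌊$54,121/6⌋ = $9,020 → take DB $9,693. Book value $54,928.
Year 6: DB = ⌊$54,928 × 150%/10⌋ = $8,239; SL = ⌊$44,428/5⌋ = $8,885 → take SL $8,885. Book value $46,043.

$8,885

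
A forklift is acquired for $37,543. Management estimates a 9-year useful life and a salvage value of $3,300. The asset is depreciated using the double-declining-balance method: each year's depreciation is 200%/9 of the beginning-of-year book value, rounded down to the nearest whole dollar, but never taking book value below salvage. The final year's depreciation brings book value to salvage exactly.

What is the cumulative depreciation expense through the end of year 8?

Depreciable base = $37,543 − $3,300 = $34,243.
Year 1: ⌊$37,543 × 200%/9⌋ = $8,342. Book value $29,201.
Year 2: ⌊$29,201 × 200%/9⌋ = $6,489. Book value $22,712.
Year 3: ⌊$22,712 × 200%/9⌋ = $5,047. Book value $17,665.
Year 4: ⌊$17,665 × 200%/9⌋ = $3,925. Book value $13,740.
Year 5: ⌊$13,740 × 200%/9⌋ = $3,053. Book value $10,687.
Year 6: ⌊$10,687 × 200%/9⌋ = $2,374. Book value $8,313.
Year 7: ⌊$8,313 × 200%/9⌋ = $1,847. Book value $6,466.
Year 8: ⌊$6,466 × 200%/9⌋ = $1,436. Book value $5,030.
Accumulated through year 8 = $37,543 − $5,030 = $32,513.

$32,513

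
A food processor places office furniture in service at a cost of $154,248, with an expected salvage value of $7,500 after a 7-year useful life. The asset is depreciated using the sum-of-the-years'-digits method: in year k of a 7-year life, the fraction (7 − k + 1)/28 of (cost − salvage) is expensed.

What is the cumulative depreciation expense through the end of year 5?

$131,025

Depreciable base = $154,248 − $7,500 = $146,748.
Sum of the years' digits = 7+6+5+4+3+2+1 = 28.
Year 1: $146,748 × 7/28 = $36,687. Book value $117,561.
Year 2: $146,748 × 6/28 = $31,446. Book value $86,115.
Year 3: $146,748 × 5/28 = $26,205. Book value $59,910.
Year 4: $146,748 × 4/28 = $20,964. Book value $38,946.
Year 5: $146,748 × 3/28 = $15,723. Book value $23,223.
Accumulated through year 5 = $154,248 − $23,223 = $131,025.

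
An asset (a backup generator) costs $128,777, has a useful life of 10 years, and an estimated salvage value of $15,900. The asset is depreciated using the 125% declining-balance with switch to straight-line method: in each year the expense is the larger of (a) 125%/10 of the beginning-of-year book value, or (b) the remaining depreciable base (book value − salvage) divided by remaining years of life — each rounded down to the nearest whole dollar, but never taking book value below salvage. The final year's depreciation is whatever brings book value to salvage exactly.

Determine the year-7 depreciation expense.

Depreciable base = $128,777 − $15,900 = $112,877.
Year 1: DB = ⌊$128,777 × 125%/10⌋ = $16,097; SL = ⌊$112,877/10⌋ = $11,287 → take DB $16,097. Book value $112,680.
Year 2: DB = ⌊$112,680 × 125%/10⌋ = $14,085; SL = ⌊$96,780/9⌋ = $10,753 → take DB $14,085. Book value $98,595.
Year 3: DB = ⌊$98,595 × 125%/10⌋ = $12,324; SL = ⌊$82,695/8⌋ = $10,336 → take DB $12,324. Book value $86,271.
Year 4: DB = ⌊$86,271 × 125%/10⌋ = $10,783; SL = ⌊$70,371/7⌋ = $10,053 → take DB $10,783. Book value $75,488.
Year 5: DB = ⌊$75,488 × 125%/10⌋ = $9,436; SL = ⌊$59,588/6⌋ = $9,931 → take SL $9,931. Book value $65,557.
Year 6: DB = ⌊$65,557 × 125%/10⌋ = $8,194; SL = ⌊$49,657/5⌋ = $9,931 → take SL $9,931. Book value $55,626.
Year 7: DB = ⌊$55,626 × 125%/10⌋ = $6,953; SL = ⌊$39,726/4⌋ = $9,931 → take SL $9,931. Book value $45,695.

$9,931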